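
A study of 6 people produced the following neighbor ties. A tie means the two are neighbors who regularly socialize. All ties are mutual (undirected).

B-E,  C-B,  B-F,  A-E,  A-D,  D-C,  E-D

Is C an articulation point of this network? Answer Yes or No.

No

Even without C, every remaining node can still reach every other (the residual graph is connected), so C is not a cut vertex.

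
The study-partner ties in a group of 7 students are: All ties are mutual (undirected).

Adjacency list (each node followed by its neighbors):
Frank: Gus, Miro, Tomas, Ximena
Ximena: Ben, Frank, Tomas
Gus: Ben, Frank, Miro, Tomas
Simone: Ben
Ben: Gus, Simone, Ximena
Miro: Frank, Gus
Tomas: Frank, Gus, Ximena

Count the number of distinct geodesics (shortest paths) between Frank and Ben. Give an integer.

The shortest distance is 2. The length-2 paths are: Frank–Ximena–Ben; Frank–Gus–Ben.
That gives 2 distinct shortest paths.

2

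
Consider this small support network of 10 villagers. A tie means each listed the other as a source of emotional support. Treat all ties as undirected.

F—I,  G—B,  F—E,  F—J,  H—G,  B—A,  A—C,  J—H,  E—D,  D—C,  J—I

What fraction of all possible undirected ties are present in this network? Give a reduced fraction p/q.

11/45

There are 11 edges and 10 nodes, so the maximum possible is C(10,2) = 45.
Density = 11/45.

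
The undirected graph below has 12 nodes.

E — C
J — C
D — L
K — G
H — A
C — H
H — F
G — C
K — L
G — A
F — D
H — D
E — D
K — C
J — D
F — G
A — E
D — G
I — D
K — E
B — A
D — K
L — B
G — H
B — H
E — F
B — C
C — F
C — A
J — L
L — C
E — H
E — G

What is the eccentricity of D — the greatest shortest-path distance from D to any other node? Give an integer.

2

Distances from D: A:2, B:2, C:2, E:1, F:1, G:1, H:1, I:1, J:1, K:1, L:1.
The largest is 2 (to C, A, and B), so the eccentricity of D is 2.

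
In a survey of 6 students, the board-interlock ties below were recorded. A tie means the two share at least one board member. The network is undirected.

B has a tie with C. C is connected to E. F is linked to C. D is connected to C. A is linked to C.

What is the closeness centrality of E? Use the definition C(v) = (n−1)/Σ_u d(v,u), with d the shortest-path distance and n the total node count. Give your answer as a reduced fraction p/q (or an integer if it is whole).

Distances from E: A:2, B:2, C:1, D:2, F:2. Sum = 9.
n = 6, so closeness = 5/9.

5/9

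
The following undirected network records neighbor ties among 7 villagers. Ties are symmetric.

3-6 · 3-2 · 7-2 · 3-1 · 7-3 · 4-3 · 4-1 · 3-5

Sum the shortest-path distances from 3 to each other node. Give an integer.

6

Distances from 3: 1:1, 2:1, 4:1, 5:1, 6:1, 7:1.
Sum = 1 + 1 + 1 + 1 + 1 + 1 = 6.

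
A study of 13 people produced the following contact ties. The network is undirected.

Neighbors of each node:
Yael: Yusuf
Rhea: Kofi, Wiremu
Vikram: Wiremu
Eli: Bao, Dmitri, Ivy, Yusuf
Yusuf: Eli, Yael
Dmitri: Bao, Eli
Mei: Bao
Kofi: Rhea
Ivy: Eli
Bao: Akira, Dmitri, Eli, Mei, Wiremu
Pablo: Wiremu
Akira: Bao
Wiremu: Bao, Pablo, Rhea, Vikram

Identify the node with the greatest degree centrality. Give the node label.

Degrees — Akira:1, Bao:5, Dmitri:2, Eli:4, Ivy:1, Kofi:1, Mei:1, Pablo:1, Rhea:2, Vikram:1, Wiremu:4, Yael:1, Yusuf:2.
The maximum is 5, attained only by Bao.

Bao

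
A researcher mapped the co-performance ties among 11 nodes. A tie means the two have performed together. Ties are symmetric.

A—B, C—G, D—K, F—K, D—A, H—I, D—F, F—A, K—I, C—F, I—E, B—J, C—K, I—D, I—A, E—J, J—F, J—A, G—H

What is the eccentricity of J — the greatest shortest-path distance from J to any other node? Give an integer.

3

Distances from J: A:1, B:1, C:2, D:2, E:1, F:1, G:3, H:3, I:2, K:2.
The largest is 3 (to H and G), so the eccentricity of J is 3.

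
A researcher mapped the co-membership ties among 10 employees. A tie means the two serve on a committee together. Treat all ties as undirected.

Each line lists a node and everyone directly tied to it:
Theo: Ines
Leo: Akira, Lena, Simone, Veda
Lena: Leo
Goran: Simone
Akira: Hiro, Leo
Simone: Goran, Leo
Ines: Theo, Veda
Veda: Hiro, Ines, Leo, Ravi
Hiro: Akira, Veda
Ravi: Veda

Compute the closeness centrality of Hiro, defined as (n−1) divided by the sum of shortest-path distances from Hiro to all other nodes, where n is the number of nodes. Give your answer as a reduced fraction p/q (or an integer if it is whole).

Distances from Hiro: Akira:1, Goran:4, Ines:2, Lena:3, Leo:2, Ravi:2, Simone:3, Theo:3, Veda:1. Sum = 21.
n = 10, so closeness = 9/21 = 3/7.

3/7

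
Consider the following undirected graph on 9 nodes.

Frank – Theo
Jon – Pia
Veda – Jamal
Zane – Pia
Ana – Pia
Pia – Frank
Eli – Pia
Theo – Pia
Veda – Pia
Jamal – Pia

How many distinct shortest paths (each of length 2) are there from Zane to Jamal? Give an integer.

The shortest distance is 2, and the only length-2 path is Zane–Pia–Jamal. So there is exactly 1 shortest path.

1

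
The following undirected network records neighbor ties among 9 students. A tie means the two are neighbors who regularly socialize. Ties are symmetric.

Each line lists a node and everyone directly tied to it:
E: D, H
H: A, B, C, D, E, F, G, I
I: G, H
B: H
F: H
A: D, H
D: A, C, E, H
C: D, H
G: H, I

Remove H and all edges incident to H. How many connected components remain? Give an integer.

Without H, the remaining ties split the others into: {F}; {B}; {A, C, D, E}; {G, I}.
That's 4 separate components.

4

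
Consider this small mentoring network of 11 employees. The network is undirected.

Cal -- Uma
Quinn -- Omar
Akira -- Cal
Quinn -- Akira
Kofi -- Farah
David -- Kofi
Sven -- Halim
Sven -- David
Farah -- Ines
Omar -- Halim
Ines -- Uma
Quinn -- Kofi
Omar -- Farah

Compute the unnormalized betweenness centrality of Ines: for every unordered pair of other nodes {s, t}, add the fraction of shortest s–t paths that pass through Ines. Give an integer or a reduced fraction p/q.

7

Pairs whose geodesics pass through Ines — Sven–Uma: 2/2; Halim–Uma: 1; Omar–Uma: 1; Farah–Uma: 1; Farah–Cal: 1; Uma–Kofi: 1; Uma–David: 1.
All other pairs contribute 0.
Summing the contributions gives betweenness(Ines) = 7.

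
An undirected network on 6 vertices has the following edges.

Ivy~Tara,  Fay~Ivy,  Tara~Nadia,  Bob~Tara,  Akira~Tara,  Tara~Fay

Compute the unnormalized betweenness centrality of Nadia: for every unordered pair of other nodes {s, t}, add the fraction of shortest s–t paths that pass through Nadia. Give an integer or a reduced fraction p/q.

0

No shortest path between any pair of other nodes passes through Nadia.
Summing the contributions gives betweenness(Nadia) = 0.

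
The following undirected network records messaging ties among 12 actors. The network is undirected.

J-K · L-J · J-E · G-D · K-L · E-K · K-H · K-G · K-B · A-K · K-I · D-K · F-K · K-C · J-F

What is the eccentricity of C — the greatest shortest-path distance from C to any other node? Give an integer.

Distances from C: A:2, B:2, D:2, E:2, F:2, G:2, H:2, I:2, J:2, K:1, L:2.
The largest is 2 (to I, E, L, F, G, B, A, D, J, and H), so the eccentricity of C is 2.

2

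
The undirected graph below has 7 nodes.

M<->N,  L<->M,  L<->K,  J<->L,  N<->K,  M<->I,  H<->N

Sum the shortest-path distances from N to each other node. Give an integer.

10

Distances from N: H:1, I:2, J:3, K:1, L:2, M:1.
Sum = 1 + 2 + 3 + 1 + 2 + 1 = 10.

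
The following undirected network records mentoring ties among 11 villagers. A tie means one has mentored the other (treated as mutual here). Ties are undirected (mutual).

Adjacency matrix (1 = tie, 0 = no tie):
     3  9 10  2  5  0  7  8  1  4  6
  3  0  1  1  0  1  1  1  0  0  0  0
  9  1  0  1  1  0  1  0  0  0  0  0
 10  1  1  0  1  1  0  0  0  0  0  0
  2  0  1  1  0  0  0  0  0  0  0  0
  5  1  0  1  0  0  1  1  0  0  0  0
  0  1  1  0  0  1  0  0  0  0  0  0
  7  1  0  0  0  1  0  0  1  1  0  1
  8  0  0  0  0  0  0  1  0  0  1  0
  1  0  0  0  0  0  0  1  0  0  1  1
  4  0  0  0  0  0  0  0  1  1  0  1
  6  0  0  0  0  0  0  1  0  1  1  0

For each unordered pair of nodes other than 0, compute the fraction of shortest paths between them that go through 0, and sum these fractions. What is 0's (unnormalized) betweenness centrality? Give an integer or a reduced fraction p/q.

1/3

Pairs whose geodesics pass through 0 — 9–5: 1/3.
All other pairs contribute 0.
Summing the contributions gives betweenness(0) = 1/3.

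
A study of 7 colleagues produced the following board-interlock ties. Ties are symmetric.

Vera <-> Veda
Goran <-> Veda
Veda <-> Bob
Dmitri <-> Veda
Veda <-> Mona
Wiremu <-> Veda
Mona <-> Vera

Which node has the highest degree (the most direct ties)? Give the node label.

Veda

Degrees — Bob:1, Dmitri:1, Goran:1, Mona:2, Veda:6, Vera:2, Wiremu:1.
The maximum is 6, attained only by Veda.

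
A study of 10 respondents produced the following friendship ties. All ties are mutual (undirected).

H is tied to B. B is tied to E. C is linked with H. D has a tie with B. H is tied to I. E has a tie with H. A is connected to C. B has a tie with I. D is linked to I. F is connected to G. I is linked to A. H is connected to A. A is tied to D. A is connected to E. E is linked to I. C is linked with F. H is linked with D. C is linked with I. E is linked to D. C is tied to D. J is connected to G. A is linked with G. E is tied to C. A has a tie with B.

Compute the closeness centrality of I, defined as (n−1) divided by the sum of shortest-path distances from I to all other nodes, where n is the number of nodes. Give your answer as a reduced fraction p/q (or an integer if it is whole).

9/13

Distances from I: A:1, B:1, C:1, D:1, E:1, F:2, G:2, H:1, J:3. Sum = 13.
n = 10, so closeness = 9/13.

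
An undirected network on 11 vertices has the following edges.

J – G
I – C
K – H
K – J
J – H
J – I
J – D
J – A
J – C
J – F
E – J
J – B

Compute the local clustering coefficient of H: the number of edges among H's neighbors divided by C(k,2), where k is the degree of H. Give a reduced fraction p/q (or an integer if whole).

1

H's neighbors: J and K (k = 2).
Possible neighbor pairs: C(2,2) = 1. Edges among them: J–K → e = 1.
Clustering(H) = 1/1.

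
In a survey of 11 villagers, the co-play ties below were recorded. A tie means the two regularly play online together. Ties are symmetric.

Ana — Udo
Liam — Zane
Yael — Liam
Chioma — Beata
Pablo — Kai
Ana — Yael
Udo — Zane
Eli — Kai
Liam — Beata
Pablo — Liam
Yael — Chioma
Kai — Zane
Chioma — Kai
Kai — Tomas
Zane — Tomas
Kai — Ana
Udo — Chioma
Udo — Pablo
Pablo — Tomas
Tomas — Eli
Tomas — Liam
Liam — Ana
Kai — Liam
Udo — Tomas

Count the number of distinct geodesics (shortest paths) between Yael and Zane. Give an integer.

1

The shortest distance is 2, and the only length-2 path is Yael–Liam–Zane. So there is exactly 1 shortest path.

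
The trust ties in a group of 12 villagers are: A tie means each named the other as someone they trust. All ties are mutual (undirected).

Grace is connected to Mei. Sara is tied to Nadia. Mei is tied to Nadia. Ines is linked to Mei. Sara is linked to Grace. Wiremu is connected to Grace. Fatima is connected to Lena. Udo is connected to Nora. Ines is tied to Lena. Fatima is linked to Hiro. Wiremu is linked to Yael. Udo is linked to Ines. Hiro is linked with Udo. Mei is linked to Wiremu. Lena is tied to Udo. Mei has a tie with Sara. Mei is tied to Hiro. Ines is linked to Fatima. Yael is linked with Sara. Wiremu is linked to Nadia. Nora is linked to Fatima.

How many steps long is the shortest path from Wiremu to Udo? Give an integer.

3

One shortest route is Wiremu – Mei – Hiro – Udo, which uses 3 edges, and at distance 2 from Wiremu we only reach {Hiro, Ines, Sara}, which does not include Udo. So d(Wiremu,Udo) = 3.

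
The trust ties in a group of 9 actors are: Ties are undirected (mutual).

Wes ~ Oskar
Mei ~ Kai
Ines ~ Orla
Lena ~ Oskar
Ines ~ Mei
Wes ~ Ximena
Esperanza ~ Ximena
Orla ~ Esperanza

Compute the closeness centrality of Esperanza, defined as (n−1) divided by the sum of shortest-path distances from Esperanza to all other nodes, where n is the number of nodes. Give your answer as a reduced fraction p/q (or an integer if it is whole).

Distances from Esperanza: Ines:2, Kai:4, Lena:4, Mei:3, Orla:1, Oskar:3, Wes:2, Ximena:1. Sum = 20.
n = 9, so closeness = 8/20 = 2/5.

2/5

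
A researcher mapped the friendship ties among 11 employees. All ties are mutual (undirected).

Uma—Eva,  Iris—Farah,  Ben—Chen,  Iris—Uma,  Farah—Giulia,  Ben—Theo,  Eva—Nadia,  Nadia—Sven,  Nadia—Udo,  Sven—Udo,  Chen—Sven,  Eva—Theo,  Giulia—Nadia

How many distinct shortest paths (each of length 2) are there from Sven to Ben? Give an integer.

1

The shortest distance is 2, and the only length-2 path is Sven–Chen–Ben. So there is exactly 1 shortest path.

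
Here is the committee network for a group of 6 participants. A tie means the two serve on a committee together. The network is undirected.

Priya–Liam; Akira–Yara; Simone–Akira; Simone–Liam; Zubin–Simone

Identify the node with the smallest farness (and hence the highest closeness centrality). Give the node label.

Farness (sum of distances to all others) for each node — Akira:9, Liam:9, Priya:13, Simone:7, Yara:13, Zubin:11.
The smallest farness is 7, for Simone, so Simone has the highest closeness.

Simone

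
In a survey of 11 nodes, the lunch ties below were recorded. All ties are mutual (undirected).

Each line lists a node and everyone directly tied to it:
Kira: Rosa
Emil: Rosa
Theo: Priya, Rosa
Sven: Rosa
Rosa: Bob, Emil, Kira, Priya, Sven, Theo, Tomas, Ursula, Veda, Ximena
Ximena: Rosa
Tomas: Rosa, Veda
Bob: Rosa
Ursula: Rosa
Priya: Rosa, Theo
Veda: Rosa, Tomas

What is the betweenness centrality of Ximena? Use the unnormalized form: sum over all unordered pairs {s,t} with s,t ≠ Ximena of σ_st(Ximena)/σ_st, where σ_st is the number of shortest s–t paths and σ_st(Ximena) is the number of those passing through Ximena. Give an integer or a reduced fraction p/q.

No shortest path between any pair of other nodes passes through Ximena.
Summing the contributions gives betweenness(Ximena) = 0.

0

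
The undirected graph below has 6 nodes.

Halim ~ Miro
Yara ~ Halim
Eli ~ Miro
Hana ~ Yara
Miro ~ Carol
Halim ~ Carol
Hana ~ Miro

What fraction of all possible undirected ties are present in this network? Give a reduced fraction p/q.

There are 7 edges and 6 nodes, so the maximum possible is C(6,2) = 15.
Density = 7/15.

7/15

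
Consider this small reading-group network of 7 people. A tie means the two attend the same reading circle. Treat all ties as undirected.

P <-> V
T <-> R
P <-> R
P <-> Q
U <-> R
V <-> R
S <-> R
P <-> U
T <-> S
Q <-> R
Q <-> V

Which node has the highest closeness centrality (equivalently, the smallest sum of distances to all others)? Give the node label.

R

Farness (sum of distances to all others) for each node — P:8, Q:9, R:6, S:10, T:10, U:10, V:9.
The smallest farness is 6, for R, so R has the highest closeness.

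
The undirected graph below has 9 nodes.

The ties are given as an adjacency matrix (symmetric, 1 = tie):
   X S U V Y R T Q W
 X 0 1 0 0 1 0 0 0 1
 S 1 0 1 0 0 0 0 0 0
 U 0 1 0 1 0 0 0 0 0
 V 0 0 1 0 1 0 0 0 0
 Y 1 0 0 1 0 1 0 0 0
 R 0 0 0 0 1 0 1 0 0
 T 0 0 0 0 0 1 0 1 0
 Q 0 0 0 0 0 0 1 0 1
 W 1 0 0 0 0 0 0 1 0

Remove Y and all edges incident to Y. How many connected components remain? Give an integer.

Y's neighbors (R, V, and X) remain reachable from one another through other ties, so the rest of the network stays in one piece.

1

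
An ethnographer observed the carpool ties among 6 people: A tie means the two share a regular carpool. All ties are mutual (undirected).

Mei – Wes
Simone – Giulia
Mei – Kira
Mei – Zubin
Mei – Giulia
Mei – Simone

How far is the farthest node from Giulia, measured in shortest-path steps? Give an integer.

Distances from Giulia: Kira:2, Mei:1, Simone:1, Wes:2, Zubin:2.
The largest is 2 (to Kira, Wes, and Zubin), so the eccentricity of Giulia is 2.

2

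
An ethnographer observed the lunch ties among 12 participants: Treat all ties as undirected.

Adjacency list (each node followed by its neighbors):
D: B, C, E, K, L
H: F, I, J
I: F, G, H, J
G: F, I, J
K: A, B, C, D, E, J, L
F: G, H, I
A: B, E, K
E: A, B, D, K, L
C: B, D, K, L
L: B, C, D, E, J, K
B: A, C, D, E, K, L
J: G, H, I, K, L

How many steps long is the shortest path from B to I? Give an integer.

One shortest route is B – K – J – I, which uses 3 edges, and at distance 2 from B we only reach {J}, which does not include I. So d(B,I) = 3.

3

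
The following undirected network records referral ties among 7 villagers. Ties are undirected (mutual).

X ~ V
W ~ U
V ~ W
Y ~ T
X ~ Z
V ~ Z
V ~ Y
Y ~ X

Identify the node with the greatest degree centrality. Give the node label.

V

Degrees — T:1, U:1, V:4, W:2, X:3, Y:3, Z:2.
The maximum is 4, attained only by V.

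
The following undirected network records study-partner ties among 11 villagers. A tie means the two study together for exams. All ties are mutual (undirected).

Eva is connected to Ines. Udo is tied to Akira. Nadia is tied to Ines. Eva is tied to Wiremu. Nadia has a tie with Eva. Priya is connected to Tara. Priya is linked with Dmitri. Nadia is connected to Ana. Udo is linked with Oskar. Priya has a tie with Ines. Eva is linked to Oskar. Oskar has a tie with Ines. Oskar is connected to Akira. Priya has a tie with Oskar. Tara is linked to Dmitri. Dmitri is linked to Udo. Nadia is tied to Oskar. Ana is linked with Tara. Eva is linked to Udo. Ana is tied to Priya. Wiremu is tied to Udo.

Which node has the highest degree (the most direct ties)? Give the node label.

Oskar

Degrees — Akira:2, Ana:3, Dmitri:3, Eva:5, Ines:4, Nadia:4, Oskar:6, Priya:5, Tara:3, Udo:5, Wiremu:2.
The maximum is 6, attained only by Oskar.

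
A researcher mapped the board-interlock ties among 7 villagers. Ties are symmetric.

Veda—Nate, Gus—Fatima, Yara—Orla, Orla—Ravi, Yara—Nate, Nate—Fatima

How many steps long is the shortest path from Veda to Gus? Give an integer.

One shortest route is Veda – Nate – Fatima – Gus, which uses 3 edges, and at distance 2 from Veda we only reach {Fatima, Yara}, which does not include Gus. So d(Veda,Gus) = 3.

3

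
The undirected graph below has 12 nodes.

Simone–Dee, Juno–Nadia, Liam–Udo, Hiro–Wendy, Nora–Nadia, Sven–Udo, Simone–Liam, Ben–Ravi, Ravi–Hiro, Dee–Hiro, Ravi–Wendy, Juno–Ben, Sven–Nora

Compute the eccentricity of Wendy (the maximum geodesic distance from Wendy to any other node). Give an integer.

Distances from Wendy: Ben:2, Dee:2, Hiro:1, Juno:3, Liam:4, Nadia:4, Nora:5, Ravi:1, Simone:3, Sven:6, Udo:5.
The largest is 6 (to Sven), so the eccentricity of Wendy is 6.

6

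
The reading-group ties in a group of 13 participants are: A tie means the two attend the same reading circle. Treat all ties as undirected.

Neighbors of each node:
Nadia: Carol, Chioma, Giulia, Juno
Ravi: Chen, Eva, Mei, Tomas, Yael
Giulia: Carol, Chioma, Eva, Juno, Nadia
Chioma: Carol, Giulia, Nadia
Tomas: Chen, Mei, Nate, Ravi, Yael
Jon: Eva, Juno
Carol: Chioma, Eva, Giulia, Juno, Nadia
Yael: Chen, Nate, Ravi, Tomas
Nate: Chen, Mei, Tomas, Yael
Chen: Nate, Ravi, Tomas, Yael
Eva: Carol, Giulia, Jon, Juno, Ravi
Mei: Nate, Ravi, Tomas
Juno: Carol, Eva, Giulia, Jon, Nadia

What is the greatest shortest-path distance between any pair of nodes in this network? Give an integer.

Eccentricity of each node (its greatest distance to any other): Carol:4, Chen:4, Chioma:5, Eva:3, Giulia:4, Jon:4, Juno:4, Mei:4, Nadia:5, Nate:5, Ravi:3, Tomas:4, Yael:4.
The maximum eccentricity is 5, realized for instance by the pair Chioma–Nate via Chioma – Giulia – Eva – Ravi – Tomas – Nate. So the diameter is 5.

5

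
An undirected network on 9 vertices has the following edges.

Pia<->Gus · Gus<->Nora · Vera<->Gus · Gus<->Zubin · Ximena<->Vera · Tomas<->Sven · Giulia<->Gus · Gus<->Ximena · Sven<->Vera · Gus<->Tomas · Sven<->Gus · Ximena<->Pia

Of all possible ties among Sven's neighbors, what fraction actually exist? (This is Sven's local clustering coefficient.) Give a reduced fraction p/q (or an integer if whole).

Sven's neighbors: Gus, Tomas, and Vera (k = 3).
Possible neighbor pairs: C(3,2) = 3. Edges among them: Gus–Tomas, Gus–Vera → e = 2.
Clustering(Sven) = 2/3.

2/3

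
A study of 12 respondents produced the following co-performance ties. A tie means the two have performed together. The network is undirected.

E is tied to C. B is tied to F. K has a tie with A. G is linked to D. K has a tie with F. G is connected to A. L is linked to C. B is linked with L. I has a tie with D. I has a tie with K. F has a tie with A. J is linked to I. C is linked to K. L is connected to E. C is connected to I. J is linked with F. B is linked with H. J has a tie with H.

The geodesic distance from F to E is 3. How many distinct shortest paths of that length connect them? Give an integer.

The shortest distance is 3. The length-3 paths are: F–K–C–E; F–B–L–E.
That gives 2 distinct shortest paths.

2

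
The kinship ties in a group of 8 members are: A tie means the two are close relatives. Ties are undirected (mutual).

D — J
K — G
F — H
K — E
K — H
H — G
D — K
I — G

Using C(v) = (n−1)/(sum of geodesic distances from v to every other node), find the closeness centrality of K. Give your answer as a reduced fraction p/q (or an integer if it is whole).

Distances from K: D:1, E:1, F:2, G:1, H:1, I:2, J:2. Sum = 10.
n = 8, so closeness = 7/10.

7/10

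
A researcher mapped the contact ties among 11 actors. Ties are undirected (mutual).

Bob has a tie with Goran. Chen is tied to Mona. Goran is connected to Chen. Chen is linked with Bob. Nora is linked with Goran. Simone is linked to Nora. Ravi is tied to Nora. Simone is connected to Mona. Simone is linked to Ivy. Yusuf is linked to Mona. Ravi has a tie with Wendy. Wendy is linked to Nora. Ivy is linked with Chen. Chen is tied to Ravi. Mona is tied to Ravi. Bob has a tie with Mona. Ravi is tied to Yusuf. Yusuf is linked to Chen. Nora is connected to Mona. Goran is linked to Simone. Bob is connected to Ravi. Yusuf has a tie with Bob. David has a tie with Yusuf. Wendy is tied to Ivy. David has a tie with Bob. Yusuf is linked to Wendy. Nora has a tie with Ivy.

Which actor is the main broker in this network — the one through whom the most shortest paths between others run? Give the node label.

Unnormalized betweenness of each node: Bob:61/12, Chen:17/4, David:0, Goran:23/12, Ivy:17/12, Mona:17/4, Nora:47/12, Ravi:29/12, Simone:11/12, Wendy:5/3, Yusuf:31/6.
Yusuf has the largest value, 31/6, making it the main broker — the node through which the most shortest paths run.

Yusuf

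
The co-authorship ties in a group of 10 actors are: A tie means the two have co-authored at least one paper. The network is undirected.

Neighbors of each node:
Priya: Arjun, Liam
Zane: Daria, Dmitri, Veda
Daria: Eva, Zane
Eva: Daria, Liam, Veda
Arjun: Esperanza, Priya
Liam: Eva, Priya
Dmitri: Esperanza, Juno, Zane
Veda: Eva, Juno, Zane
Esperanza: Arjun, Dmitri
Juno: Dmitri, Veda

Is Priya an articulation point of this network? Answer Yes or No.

Even without Priya, every remaining node can still reach every other (the residual graph is connected), so Priya is not a cut vertex.

No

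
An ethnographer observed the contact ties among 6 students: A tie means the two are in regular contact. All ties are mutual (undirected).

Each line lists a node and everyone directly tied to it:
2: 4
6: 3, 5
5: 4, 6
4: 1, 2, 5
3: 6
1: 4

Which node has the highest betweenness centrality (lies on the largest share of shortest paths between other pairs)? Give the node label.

4

Unnormalized betweenness of each node: 1:0, 2:0, 3:0, 4:7, 5:6, 6:4.
4 has the largest value, 7, making it the main broker — the node through which the most shortest paths run.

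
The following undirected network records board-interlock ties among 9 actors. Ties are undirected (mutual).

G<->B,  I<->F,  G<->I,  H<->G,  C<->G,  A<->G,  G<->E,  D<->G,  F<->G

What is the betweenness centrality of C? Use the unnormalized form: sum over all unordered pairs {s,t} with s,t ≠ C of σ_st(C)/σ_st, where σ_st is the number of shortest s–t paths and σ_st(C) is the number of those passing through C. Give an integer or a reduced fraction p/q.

No shortest path between any pair of other nodes passes through C.
Summing the contributions gives betweenness(C) = 0.

0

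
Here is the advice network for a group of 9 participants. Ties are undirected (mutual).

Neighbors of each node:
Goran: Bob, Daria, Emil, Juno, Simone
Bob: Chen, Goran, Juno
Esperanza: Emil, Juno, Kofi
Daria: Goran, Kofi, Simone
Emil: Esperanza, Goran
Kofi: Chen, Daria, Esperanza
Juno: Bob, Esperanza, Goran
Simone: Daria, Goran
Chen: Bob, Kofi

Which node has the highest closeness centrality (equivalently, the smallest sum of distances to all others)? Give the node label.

Goran

Farness (sum of distances to all others) for each node — Bob:13, Chen:16, Daria:13, Emil:15, Esperanza:14, Goran:11, Juno:13, Kofi:13, Simone:16.
The smallest farness is 11, for Goran, so Goran has the highest closeness.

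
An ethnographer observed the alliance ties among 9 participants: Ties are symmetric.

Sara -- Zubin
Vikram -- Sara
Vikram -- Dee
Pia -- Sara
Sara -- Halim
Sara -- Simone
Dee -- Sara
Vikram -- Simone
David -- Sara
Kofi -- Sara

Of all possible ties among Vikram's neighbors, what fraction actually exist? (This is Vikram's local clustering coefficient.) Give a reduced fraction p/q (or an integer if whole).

Vikram's neighbors: Dee, Sara, and Simone (k = 3).
Possible neighbor pairs: C(3,2) = 3. Edges among them: Dee–Sara, Sara–Simone → e = 2.
Clustering(Vikram) = 2/3.

2/3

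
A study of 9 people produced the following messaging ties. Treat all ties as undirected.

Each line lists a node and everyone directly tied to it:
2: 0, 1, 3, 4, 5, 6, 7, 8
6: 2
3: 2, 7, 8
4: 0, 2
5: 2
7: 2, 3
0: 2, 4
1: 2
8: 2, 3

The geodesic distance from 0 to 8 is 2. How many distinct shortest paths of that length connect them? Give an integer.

1

The shortest distance is 2, and the only length-2 path is 0–2–8. So there is exactly 1 shortest path.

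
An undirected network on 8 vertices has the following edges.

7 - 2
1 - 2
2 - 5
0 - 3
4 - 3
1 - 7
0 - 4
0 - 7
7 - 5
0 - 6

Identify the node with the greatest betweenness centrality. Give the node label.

Unnormalized betweenness of each node: 0:14, 1:0, 2:1/2, 3:0, 4:0, 5:0, 6:0, 7:25/2.
0 has the largest value, 14, making it the main broker — the node through which the most shortest paths run.

0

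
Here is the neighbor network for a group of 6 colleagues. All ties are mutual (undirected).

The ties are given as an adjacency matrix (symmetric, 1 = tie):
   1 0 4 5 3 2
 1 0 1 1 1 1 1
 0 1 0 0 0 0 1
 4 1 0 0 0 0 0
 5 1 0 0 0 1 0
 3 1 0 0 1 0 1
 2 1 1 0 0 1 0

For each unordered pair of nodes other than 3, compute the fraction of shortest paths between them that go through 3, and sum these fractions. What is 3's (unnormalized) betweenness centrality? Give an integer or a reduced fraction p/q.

1/2

Pairs whose geodesics pass through 3 — 5–2: 1/2.
All other pairs contribute 0.
Summing the contributions gives betweenness(3) = 1/2.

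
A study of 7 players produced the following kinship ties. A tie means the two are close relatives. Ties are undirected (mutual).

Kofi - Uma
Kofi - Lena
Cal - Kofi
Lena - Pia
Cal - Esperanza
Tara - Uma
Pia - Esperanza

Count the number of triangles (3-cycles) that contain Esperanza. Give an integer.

0

Esperanza's neighbors are Cal and Pia, but none of them are tied to each other, so no triangle contains Esperanza.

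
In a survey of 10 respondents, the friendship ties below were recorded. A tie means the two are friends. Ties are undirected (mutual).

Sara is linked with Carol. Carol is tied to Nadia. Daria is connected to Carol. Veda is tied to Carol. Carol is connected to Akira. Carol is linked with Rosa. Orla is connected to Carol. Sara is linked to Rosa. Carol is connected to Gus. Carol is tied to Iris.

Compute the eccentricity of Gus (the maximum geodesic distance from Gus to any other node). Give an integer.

Distances from Gus: Akira:2, Carol:1, Daria:2, Iris:2, Nadia:2, Orla:2, Rosa:2, Sara:2, Veda:2.
The largest is 2 (to Akira, Veda, Orla, Daria, Iris, Nadia, Rosa, and Sara), so the eccentricity of Gus is 2.

2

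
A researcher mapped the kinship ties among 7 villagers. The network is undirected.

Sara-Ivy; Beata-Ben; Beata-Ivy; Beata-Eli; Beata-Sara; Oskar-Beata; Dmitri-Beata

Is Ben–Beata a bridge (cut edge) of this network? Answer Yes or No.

Without the Ben–Beata edge there is no alternate route between Ben and Beata, so the network disconnects. It is a bridge.

Yes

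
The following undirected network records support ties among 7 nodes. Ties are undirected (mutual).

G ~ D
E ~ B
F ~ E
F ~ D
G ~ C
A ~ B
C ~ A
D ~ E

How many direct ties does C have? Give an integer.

2

C is directly tied to A and G. That is 2 neighbors, so the degree of C is 2.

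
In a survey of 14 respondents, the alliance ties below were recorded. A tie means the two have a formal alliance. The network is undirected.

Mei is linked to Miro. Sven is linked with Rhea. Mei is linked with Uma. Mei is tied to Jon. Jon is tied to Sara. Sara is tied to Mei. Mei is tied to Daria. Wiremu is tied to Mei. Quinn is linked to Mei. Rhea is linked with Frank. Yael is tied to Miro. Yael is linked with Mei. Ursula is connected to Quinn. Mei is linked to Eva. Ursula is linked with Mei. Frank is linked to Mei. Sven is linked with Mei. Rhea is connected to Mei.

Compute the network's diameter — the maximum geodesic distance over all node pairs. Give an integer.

Eccentricity of each node (its greatest distance to any other): Daria:2, Eva:2, Frank:2, Jon:2, Mei:1, Miro:2, Quinn:2, Rhea:2, Sara:2, Sven:2, Uma:2, Ursula:2, Wiremu:2, Yael:2.
The maximum eccentricity is 2, realized for instance by the pair Eva–Ursula via Eva – Mei – Ursula. So the diameter is 2.

2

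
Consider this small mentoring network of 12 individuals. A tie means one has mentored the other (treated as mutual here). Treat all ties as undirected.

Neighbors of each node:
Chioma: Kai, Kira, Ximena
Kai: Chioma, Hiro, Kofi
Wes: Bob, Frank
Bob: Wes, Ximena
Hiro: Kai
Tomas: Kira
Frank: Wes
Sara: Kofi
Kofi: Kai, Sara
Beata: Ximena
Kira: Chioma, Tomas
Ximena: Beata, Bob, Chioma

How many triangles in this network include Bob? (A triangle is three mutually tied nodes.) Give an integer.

0

Bob's neighbors are Wes and Ximena, but none of them are tied to each other, so no triangle contains Bob.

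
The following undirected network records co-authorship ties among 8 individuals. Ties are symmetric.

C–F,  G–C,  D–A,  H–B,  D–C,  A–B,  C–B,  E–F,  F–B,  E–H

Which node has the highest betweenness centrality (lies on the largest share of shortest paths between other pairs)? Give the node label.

C

Unnormalized betweenness of each node: A:1, B:15/2, C:9, D:1, E:1/2, F:4, G:0, H:1.
C has the largest value, 9, making it the main broker — the node through which the most shortest paths run.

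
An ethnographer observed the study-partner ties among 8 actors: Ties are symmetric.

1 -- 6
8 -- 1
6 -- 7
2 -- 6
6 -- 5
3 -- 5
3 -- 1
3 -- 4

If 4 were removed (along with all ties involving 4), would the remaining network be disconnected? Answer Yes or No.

No

Even without 4, every remaining node can still reach every other (the residual graph is connected), so 4 is not a cut vertex.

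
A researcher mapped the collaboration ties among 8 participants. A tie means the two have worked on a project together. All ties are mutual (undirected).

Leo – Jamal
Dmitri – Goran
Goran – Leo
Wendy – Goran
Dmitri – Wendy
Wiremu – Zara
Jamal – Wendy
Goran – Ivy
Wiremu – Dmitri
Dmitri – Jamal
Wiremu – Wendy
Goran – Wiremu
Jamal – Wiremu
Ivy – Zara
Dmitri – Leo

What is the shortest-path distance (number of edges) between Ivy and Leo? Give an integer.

2

One shortest route is Ivy – Goran – Leo, which uses 2 edges, and Ivy and Leo are not directly tied, so nothing shorter exists. So d(Ivy,Leo) = 2.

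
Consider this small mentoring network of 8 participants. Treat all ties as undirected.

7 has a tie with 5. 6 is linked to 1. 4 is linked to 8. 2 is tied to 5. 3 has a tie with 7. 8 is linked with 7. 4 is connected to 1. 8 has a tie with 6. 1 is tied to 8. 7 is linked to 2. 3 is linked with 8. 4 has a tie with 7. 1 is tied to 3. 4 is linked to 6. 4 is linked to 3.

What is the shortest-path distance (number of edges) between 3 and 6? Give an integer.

2

One shortest route is 3 – 1 – 6, which uses 2 edges, and 3 and 6 are not directly tied, so nothing shorter exists. So d(3,6) = 2.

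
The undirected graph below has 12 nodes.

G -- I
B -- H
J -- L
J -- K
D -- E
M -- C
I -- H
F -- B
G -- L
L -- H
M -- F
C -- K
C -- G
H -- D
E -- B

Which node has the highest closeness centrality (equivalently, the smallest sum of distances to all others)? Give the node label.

Farness (sum of distances to all others) for each node — B:24, C:25, D:29, E:32, F:27, G:24, H:21, I:25, J:28, K:30, L:22, M:27.
The smallest farness is 21, for H, so H has the highest closeness.

H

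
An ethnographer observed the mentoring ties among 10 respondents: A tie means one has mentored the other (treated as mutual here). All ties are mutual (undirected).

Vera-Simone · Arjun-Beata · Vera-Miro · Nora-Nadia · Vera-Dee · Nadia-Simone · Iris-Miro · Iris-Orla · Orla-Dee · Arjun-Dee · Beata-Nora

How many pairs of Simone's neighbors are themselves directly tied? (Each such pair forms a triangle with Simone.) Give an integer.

Simone's neighbors are Nadia and Vera, but none of them are tied to each other, so no triangle contains Simone.

0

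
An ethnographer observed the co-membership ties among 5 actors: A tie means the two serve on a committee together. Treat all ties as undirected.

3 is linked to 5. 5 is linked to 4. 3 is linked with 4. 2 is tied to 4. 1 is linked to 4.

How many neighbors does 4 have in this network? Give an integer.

4 is directly tied to 1, 2, 3, and 5. That is 4 neighbors, so the degree of 4 is 4.

4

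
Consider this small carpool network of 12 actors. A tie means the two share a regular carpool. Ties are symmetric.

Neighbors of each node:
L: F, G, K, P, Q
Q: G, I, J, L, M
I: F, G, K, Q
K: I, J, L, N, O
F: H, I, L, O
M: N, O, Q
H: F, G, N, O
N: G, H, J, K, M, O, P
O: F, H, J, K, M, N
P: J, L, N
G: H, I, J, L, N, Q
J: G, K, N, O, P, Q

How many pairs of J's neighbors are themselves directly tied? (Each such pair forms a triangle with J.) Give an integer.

6

J's neighbors: G, K, N, O, P, and Q.
Neighbor pairs that are themselves tied: J–G–N; J–G–Q; J–K–N; J–K–O; J–N–O; J–N–P. Each forms one triangle with J, for 6 in total.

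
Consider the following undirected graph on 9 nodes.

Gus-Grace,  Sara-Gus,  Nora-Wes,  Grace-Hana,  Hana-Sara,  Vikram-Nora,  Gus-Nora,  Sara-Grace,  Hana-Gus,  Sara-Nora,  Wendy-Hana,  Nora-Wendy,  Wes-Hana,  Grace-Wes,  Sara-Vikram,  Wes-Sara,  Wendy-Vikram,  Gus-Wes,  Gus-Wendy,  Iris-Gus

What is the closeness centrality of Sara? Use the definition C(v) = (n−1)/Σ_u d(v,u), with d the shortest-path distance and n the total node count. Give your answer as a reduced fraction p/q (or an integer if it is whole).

4/5

Distances from Sara: Grace:1, Gus:1, Hana:1, Iris:2, Nora:1, Vikram:1, Wendy:2, Wes:1. Sum = 10.
n = 9, so closeness = 8/10 = 4/5.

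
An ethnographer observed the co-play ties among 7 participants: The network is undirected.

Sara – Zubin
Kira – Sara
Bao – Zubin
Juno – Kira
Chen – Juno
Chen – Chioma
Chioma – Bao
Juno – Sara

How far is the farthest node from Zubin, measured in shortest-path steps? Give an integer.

3

Distances from Zubin: Bao:1, Chen:3, Chioma:2, Juno:2, Kira:2, Sara:1.
The largest is 3 (to Chen), so the eccentricity of Zubin is 3.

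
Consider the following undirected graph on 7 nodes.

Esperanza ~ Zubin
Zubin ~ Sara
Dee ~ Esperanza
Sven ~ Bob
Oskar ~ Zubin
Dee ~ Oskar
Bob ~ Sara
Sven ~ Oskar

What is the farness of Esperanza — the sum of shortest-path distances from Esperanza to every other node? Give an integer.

Distances from Esperanza: Bob:3, Dee:1, Oskar:2, Sara:2, Sven:3, Zubin:1.
Sum = 3 + 1 + 2 + 2 + 3 + 1 = 12.

12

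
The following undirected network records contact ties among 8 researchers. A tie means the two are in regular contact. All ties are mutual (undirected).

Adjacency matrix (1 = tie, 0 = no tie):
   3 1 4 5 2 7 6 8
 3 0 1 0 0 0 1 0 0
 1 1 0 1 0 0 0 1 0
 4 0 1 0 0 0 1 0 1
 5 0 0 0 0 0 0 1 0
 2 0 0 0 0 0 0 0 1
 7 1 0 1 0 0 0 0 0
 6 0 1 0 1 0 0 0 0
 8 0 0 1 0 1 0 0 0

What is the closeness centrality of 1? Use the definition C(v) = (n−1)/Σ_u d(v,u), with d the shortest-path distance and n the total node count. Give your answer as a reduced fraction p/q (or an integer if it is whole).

Distances from 1: 2:3, 3:1, 4:1, 5:2, 6:1, 7:2, 8:2. Sum = 12.
n = 8, so closeness = 7/12.

7/12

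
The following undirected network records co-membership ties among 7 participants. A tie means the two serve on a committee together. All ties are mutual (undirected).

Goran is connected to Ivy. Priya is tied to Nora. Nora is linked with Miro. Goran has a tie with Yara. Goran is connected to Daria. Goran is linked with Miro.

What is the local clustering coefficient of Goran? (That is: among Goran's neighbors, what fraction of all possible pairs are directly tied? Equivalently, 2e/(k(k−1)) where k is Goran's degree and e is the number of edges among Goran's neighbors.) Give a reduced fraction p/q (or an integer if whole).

Goran's neighbors: Daria, Ivy, Miro, and Yara (k = 4).
Possible neighbor pairs: C(4,2) = 6. Edges among them: none → e = 0.
Clustering(Goran) = 0/6 = 0.

0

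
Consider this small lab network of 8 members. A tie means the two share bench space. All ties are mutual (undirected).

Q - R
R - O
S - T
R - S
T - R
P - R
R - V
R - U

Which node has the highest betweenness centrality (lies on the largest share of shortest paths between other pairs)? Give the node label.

Unnormalized betweenness of each node: O:0, P:0, Q:0, R:20, S:0, T:0, U:0, V:0.
R has the largest value, 20, making it the main broker — the node through which the most shortest paths run.

R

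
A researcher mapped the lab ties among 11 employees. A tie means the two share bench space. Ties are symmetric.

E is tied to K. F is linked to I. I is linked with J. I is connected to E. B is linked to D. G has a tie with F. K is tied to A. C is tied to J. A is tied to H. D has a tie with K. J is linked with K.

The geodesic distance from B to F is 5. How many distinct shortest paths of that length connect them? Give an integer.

The shortest distance is 5. The length-5 paths are: B–D–K–J–I–F; B–D–K–E–I–F.
That gives 2 distinct shortest paths.

2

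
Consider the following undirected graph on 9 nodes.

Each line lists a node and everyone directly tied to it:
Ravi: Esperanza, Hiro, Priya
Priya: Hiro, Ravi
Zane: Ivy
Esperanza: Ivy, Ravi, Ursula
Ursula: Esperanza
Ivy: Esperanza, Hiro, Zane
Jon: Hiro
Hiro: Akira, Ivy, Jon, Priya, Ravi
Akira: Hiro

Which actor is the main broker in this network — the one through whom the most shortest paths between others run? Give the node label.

Hiro

Unnormalized betweenness of each node: Akira:0, Esperanza:8, Hiro:16, Ivy:10, Jon:0, Priya:0, Ravi:5, Ursula:0, Zane:0.
Hiro has the largest value, 16, making it the main broker — the node through which the most shortest paths run.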